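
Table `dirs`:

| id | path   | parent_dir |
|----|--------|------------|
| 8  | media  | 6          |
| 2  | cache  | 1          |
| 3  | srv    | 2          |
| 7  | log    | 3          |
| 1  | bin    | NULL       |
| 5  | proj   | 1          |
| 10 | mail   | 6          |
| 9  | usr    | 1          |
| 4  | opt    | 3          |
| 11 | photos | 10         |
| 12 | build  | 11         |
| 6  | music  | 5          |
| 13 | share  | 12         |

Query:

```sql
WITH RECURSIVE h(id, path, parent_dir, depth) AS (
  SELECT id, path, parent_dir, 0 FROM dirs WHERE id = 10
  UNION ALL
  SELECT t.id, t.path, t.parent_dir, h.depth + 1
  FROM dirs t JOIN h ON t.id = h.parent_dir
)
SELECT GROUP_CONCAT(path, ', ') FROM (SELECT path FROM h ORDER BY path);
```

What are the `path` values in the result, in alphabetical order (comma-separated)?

bin, mail, music, proj

Base: id=10 (mail), parent_dir=6, depth 0.
Iteration 1: join on id=6 -> music (id 6, parent_dir=5, depth 1).
Iteration 2: join on id=5 -> proj (id 5, parent_dir=1, depth 2).
Iteration 3: join on id=1 -> bin (id 1, parent_dir=NULL, depth 3).
Iteration 4: parent_dir is NULL; no match; recursion stops.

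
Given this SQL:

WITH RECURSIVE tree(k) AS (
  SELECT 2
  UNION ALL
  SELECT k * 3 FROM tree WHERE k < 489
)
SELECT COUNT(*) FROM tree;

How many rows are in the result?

Base: k=2.
Iteration 1: 2 < 489 holds -> k = 2 * 3 = 6.
Iteration 2: 6 < 489 holds -> k = 6 * 3 = 18.
Iteration 3: 18 < 489 holds -> k = 18 * 3 = 54.
Iteration 4: 54 < 489 holds -> k = 54 * 3 = 162.
Iteration 5: 162 < 489 holds -> k = 162 * 3 = 486.
Iteration 6: 486 < 489 holds -> k = 486 * 3 = 1458.
Iteration 7: 1458 < 489 fails; recursion stops.
Total rows emitted: 7.

7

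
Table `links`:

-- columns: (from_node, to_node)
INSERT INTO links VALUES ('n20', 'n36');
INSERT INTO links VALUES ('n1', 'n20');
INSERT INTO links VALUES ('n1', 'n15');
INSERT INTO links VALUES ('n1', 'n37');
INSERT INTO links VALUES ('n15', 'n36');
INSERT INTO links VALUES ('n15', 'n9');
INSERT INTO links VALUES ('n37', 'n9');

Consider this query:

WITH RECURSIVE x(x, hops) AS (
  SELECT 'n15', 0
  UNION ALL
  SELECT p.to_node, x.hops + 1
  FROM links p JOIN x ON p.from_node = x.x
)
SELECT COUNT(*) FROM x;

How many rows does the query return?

3

Base: (n15, hops=0).
Iteration 1: edges from {n15} -> (n36, hops=1), (n9, hops=1).
Iteration 2: no outgoing edges from {n36,n9}; recursion stops.
Total rows emitted: 3.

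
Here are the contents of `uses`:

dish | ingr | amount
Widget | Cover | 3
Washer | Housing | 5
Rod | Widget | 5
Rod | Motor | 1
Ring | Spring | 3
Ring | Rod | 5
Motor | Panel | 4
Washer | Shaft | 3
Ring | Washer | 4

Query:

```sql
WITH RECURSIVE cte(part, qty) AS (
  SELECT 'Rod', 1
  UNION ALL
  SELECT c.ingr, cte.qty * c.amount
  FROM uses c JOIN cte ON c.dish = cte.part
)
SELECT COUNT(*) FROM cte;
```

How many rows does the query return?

Base: (Rod, qty=1).
Iteration 1: components of {Rod} -> Motor = 1*1 = 1, Widget = 1*5 = 5.
Iteration 2: components of {Motor,Widget} -> Cover = 5*3 = 15, Panel = 1*4 = 4.
Iteration 3: no further components; recursion stops.
Total rows emitted: 5.

5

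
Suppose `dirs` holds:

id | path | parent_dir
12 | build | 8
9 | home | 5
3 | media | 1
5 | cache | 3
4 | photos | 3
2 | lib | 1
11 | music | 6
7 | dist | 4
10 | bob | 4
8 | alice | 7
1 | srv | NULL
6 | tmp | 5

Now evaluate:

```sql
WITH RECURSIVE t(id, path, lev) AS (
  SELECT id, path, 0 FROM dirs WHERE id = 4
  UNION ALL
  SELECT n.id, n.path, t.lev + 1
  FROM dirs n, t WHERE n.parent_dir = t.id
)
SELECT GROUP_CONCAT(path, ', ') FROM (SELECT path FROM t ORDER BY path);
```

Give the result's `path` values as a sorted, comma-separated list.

alice, bob, build, dist, photos

Base: id=4 (photos) at lev 0.
Iteration 1: rows with parent_dir in {4} -> dist (id 7, lev 1), bob (id 10, lev 1).
Iteration 2: rows with parent_dir in {7,10} -> alice (id 8, lev 2).
Iteration 3: rows with parent_dir in {8} -> build (id 12, lev 3).
Iteration 4: no rows with parent_dir in {12}; recursion stops.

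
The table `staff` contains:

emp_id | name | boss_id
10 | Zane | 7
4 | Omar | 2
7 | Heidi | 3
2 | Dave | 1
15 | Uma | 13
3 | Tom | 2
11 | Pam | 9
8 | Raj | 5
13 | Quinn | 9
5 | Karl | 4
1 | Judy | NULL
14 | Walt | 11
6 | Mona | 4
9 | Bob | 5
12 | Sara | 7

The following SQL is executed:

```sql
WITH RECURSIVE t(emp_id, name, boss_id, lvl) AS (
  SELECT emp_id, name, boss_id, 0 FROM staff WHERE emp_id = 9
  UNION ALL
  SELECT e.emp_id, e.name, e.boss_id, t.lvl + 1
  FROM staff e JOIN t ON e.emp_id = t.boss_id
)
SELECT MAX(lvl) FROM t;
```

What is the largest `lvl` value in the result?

4

Base: emp_id=9 (Bob), boss_id=5, lvl 0.
Iteration 1: join on emp_id=5 -> Karl (id 5, boss_id=4, lvl 1).
Iteration 2: join on emp_id=4 -> Omar (id 4, boss_id=2, lvl 2).
Iteration 3: join on emp_id=2 -> Dave (id 2, boss_id=1, lvl 3).
Iteration 4: join on emp_id=1 -> Judy (id 1, boss_id=NULL, lvl 4).
Iteration 5: boss_id is NULL; no match; recursion stops.
lvl values: 0, 1, 2, 3, 4; the maximum is 4.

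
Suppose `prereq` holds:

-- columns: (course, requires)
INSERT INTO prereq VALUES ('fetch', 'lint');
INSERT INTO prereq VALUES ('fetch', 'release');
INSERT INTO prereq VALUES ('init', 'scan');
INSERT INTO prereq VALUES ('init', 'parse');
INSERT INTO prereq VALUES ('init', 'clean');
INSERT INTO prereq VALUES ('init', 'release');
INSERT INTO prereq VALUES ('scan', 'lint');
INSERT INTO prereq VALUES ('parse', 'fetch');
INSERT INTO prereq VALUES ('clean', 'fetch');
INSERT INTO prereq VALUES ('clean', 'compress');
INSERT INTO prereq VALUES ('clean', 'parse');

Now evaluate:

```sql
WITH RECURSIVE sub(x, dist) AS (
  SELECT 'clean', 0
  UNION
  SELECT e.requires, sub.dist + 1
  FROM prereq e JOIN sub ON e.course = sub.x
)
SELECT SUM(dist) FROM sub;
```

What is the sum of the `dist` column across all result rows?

Base: (clean, dist=0).
Iteration 1: edges from {clean} -> (compress, dist=1), (fetch, dist=1), (parse, dist=1).
Iteration 2: edges from {compress,fetch,parse} -> (fetch, dist=2), (lint, dist=2), (release, dist=2).
Iteration 3: edges from {fetch,lint,release} -> (lint, dist=3), (release, dist=3).
Iteration 4: no outgoing edges from {lint,release}; recursion stops.
SUM(dist) = 0 + 1 + 1 + 1 + 2 + 2 + 2 + 3 + 3 = 15.

15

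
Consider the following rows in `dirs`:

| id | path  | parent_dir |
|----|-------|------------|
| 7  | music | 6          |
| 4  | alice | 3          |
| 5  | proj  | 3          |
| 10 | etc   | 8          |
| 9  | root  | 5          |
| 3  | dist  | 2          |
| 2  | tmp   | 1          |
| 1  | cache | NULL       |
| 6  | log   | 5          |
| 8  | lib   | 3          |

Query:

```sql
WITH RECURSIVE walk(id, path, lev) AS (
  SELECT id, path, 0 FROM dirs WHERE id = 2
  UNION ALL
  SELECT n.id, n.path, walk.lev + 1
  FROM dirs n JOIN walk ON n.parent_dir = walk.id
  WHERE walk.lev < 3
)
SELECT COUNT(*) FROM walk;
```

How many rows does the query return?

8

Base: id=2 (tmp) at lev 0.
Iteration 1: rows with parent_dir in {2} -> dist (id 3, lev 1).
Iteration 2: rows with parent_dir in {3} -> alice (id 4, lev 2), proj (id 5, lev 2), lib (id 8, lev 2).
Iteration 3: rows with parent_dir in {4,5,8} -> log (id 6, lev 3), root (id 9, lev 3), etc (id 10, lev 3).
Iteration 4: lev < 3 fails for all current rows; recursion stops.
Total rows emitted: 8.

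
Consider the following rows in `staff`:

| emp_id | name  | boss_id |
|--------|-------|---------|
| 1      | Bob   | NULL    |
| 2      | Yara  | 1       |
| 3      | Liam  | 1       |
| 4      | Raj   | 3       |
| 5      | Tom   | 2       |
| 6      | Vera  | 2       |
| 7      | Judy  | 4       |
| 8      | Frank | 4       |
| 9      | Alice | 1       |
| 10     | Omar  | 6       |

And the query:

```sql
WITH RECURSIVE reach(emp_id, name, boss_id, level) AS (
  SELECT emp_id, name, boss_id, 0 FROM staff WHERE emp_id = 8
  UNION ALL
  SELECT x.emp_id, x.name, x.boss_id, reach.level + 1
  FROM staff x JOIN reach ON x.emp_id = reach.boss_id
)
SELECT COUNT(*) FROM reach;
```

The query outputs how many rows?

4

Base: emp_id=8 (Frank), boss_id=4, level 0.
Iteration 1: join on emp_id=4 -> Raj (id 4, boss_id=3, level 1).
Iteration 2: join on emp_id=3 -> Liam (id 3, boss_id=1, level 2).
Iteration 3: join on emp_id=1 -> Bob (id 1, boss_id=NULL, level 3).
Iteration 4: boss_id is NULL; no match; recursion stops.
Total rows emitted: 4.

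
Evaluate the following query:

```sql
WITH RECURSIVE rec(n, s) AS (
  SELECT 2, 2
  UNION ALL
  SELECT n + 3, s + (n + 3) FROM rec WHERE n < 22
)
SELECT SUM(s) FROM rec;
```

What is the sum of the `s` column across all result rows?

Base: n=2, s=2.
Iteration 1: 2 < 22 holds -> n = 2 + 3 = 5, s = 2 + 5 = 7.
Iteration 2: 5 < 22 holds -> n = 5 + 3 = 8, s = 7 + 8 = 15.
Iteration 3: 8 < 22 holds -> n = 8 + 3 = 11, s = 15 + 11 = 26.
Iteration 4: 11 < 22 holds -> n = 11 + 3 = 14, s = 26 + 14 = 40.
Iteration 5: 14 < 22 holds -> n = 14 + 3 = 17, s = 40 + 17 = 57.
Iteration 6: 17 < 22 holds -> n = 17 + 3 = 20, s = 57 + 20 = 77.
Iteration 7: 20 < 22 holds -> n = 20 + 3 = 23, s = 77 + 23 = 100.
Iteration 8: 23 < 22 fails; recursion stops.
SUM(s) = 2 + 7 + 15 + 26 + 40 + 57 + 77 + 100 = 324.

324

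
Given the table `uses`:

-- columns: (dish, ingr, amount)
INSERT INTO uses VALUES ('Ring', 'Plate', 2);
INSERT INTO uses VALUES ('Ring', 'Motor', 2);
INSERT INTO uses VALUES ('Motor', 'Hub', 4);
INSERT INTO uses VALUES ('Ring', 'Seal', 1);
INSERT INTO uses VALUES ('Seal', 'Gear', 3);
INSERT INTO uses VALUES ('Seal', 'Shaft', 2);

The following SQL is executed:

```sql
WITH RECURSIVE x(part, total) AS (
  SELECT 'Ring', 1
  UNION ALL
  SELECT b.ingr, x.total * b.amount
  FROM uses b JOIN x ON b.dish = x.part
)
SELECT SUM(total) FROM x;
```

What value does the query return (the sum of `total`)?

19

Base: (Ring, total=1).
Iteration 1: components of {Ring} -> Motor = 1*2 = 2, Plate = 1*2 = 2, Seal = 1*1 = 1.
Iteration 2: components of {Motor,Plate,Seal} -> Gear = 1*3 = 3, Hub = 2*4 = 8, Shaft = 1*2 = 2.
Iteration 3: no further components; recursion stops.
SUM(total) = 1 + 2 + 2 + 1 + 8 + 3 + 2 = 19.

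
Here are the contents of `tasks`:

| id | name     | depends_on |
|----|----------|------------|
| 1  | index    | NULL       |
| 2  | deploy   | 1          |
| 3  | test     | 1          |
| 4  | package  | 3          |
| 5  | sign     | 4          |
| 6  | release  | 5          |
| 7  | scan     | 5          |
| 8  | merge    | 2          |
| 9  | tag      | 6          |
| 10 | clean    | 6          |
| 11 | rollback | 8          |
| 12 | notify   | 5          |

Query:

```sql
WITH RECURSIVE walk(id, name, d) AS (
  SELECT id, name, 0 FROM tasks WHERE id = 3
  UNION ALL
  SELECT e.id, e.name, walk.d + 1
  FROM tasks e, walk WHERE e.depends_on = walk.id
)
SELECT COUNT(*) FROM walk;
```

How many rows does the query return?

8

Base: id=3 (test) at d 0.
Iteration 1: rows with depends_on in {3} -> package (id 4, d 1).
Iteration 2: rows with depends_on in {4} -> sign (id 5, d 2).
Iteration 3: rows with depends_on in {5} -> release (id 6, d 3), scan (id 7, d 3), notify (id 12, d 3).
Iteration 4: rows with depends_on in {6,7,12} -> tag (id 9, d 4), clean (id 10, d 4).
Iteration 5: no rows with depends_on in {9,10}; recursion stops.
Total rows emitted: 8.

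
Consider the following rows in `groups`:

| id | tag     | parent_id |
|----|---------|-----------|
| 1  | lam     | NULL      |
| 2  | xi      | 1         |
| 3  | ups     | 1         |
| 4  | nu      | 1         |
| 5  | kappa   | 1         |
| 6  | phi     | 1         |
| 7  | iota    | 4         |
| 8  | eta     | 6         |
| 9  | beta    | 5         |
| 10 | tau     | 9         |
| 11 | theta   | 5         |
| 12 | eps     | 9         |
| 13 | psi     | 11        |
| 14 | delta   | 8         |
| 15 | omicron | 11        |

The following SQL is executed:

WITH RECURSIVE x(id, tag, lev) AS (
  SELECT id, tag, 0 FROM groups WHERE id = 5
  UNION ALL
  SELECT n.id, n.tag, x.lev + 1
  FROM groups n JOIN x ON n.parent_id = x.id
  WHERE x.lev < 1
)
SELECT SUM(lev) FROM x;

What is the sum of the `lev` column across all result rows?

Base: id=5 (kappa) at lev 0.
Iteration 1: rows with parent_id in {5} -> beta (id 9, lev 1), theta (id 11, lev 1).
Iteration 2: lev < 1 fails for all current rows; recursion stops.
SUM(lev) = 0 + 1 + 1 = 2.

2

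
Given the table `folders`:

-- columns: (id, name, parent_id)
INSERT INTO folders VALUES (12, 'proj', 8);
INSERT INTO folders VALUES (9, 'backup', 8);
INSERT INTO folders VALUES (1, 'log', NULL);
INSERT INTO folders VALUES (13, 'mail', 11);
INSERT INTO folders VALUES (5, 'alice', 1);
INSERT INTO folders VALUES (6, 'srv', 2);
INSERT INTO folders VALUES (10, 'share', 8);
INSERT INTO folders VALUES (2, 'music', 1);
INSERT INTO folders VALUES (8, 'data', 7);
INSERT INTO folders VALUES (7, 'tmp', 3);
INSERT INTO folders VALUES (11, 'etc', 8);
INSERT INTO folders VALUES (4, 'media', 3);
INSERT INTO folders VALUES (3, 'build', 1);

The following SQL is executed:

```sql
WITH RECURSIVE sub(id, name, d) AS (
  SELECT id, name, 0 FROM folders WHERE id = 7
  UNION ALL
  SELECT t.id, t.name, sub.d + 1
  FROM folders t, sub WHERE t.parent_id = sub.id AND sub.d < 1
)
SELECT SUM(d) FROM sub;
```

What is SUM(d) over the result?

1

Base: id=7 (tmp) at d 0.
Iteration 1: rows with parent_id in {7} -> data (id 8, d 1).
Iteration 2: d < 1 fails for all current rows; recursion stops.
SUM(d) = 0 + 1 = 1.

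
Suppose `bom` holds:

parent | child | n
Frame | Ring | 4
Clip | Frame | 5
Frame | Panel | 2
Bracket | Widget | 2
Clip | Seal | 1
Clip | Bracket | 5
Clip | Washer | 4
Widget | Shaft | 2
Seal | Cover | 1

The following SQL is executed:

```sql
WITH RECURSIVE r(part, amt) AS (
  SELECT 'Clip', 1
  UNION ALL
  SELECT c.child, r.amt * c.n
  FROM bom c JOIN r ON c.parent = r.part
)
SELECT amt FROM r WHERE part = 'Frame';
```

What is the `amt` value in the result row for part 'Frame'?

5

Base: (Clip, amt=1).
Iteration 1: components of {Clip} -> Bracket = 1*5 = 5, Frame = 1*5 = 5, Seal = 1*1 = 1, Washer = 1*4 = 4.
Iteration 2: components of {Bracket,Frame,Seal,Washer} -> Cover = 1*1 = 1, Panel = 5*2 = 10, Ring = 5*4 = 20, Widget = 5*2 = 10.
Iteration 3: components of {Cover,Panel,Ring,Widget} -> Shaft = 10*2 = 20.
Iteration 4: no further components; recursion stops.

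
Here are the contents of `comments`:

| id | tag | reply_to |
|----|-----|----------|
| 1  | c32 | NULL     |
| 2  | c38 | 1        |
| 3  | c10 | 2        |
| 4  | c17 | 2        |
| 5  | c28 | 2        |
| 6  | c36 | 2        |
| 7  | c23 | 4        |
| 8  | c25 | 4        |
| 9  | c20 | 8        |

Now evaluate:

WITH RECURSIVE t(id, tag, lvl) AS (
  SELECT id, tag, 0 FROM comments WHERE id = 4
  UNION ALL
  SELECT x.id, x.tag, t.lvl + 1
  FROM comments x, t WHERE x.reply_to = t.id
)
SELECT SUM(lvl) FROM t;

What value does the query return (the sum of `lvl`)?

4

Base: id=4 (c17) at lvl 0.
Iteration 1: rows with reply_to in {4} -> c23 (id 7, lvl 1), c25 (id 8, lvl 1).
Iteration 2: rows with reply_to in {7,8} -> c20 (id 9, lvl 2).
Iteration 3: no rows with reply_to in {9}; recursion stops.
SUM(lvl) = 0 + 1 + 1 + 2 = 4.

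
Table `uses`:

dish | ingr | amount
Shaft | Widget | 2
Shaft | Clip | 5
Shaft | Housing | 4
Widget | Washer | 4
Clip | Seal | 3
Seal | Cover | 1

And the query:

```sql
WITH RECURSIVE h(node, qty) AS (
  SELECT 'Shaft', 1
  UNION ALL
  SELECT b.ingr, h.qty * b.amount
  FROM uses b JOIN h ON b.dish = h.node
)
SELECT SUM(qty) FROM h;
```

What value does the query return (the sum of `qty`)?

Base: (Shaft, qty=1).
Iteration 1: components of {Shaft} -> Clip = 1*5 = 5, Housing = 1*4 = 4, Widget = 1*2 = 2.
Iteration 2: components of {Clip,Housing,Widget} -> Seal = 5*3 = 15, Washer = 2*4 = 8.
Iteration 3: components of {Seal,Washer} -> Cover = 15*1 = 15.
Iteration 4: no further components; recursion stops.
SUM(qty) = 1 + 2 + 5 + 4 + 8 + 15 + 15 = 50.

50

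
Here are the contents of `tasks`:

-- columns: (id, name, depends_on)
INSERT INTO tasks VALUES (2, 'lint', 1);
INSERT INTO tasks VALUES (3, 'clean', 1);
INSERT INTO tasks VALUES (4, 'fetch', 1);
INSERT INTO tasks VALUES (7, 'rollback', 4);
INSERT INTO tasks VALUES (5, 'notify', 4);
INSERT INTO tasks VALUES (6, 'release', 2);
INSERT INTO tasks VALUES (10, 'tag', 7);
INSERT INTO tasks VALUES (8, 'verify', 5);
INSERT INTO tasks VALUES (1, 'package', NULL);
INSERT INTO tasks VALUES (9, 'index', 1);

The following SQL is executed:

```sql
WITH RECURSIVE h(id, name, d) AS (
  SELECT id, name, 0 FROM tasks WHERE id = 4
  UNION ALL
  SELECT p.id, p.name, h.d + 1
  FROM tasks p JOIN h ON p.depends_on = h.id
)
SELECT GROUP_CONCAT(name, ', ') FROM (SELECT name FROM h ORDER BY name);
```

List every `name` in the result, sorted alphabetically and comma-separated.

fetch, notify, rollback, tag, verify

Base: id=4 (fetch) at d 0.
Iteration 1: rows with depends_on in {4} -> notify (id 5, d 1), rollback (id 7, d 1).
Iteration 2: rows with depends_on in {5,7} -> verify (id 8, d 2), tag (id 10, d 2).
Iteration 3: no rows with depends_on in {8,10}; recursion stops.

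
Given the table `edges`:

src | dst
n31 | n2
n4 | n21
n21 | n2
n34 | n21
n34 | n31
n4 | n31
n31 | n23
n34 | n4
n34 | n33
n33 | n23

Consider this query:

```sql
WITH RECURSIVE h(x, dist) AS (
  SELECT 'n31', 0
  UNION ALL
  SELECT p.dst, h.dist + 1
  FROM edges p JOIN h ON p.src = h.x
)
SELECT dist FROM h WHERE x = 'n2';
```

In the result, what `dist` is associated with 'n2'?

Base: (n31, dist=0).
Iteration 1: edges from {n31} -> (n2, dist=1), (n23, dist=1).
Iteration 2: no outgoing edges from {n2,n23}; recursion stops.

1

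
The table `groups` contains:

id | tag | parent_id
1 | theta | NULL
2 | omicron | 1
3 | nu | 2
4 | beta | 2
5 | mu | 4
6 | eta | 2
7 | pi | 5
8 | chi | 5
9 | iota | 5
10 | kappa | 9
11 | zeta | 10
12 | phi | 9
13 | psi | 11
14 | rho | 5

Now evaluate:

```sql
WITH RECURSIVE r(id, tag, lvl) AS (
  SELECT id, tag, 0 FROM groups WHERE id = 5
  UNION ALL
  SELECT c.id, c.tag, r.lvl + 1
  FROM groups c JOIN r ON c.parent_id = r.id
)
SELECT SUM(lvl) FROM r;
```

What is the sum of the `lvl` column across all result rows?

Base: id=5 (mu) at lvl 0.
Iteration 1: rows with parent_id in {5} -> pi (id 7, lvl 1), chi (id 8, lvl 1), iota (id 9, lvl 1), rho (id 14, lvl 1).
Iteration 2: rows with parent_id in {7,8,9,14} -> kappa (id 10, lvl 2), phi (id 12, lvl 2).
Iteration 3: rows with parent_id in {10,12} -> zeta (id 11, lvl 3).
Iteration 4: rows with parent_id in {11} -> psi (id 13, lvl 4).
Iteration 5: no rows with parent_id in {13}; recursion stops.
SUM(lvl) = 0 + 1 + 1 + 1 + 1 + 2 + 2 + 3 + 4 = 15.

15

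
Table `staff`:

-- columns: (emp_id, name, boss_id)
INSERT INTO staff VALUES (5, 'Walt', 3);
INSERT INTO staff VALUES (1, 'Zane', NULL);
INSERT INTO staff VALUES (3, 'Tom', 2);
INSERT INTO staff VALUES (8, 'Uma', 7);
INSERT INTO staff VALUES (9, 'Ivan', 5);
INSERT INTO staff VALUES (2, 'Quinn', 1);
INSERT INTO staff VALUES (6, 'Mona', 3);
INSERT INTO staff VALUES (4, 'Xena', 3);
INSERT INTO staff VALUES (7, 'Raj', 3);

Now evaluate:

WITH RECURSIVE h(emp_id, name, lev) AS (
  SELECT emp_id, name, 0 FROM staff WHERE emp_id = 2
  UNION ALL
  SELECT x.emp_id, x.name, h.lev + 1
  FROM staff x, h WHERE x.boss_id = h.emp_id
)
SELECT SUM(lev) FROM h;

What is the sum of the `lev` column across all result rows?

Base: emp_id=2 (Quinn) at lev 0.
Iteration 1: rows with boss_id in {2} -> Tom (id 3, lev 1).
Iteration 2: rows with boss_id in {3} -> Xena (id 4, lev 2), Walt (id 5, lev 2), Mona (id 6, lev 2), Raj (id 7, lev 2).
Iteration 3: rows with boss_id in {4,5,6,7} -> Uma (id 8, lev 3), Ivan (id 9, lev 3).
Iteration 4: no rows with boss_id in {8,9}; recursion stops.
SUM(lev) = 0 + 1 + 2 + 2 + 2 + 2 + 3 + 3 = 15.

15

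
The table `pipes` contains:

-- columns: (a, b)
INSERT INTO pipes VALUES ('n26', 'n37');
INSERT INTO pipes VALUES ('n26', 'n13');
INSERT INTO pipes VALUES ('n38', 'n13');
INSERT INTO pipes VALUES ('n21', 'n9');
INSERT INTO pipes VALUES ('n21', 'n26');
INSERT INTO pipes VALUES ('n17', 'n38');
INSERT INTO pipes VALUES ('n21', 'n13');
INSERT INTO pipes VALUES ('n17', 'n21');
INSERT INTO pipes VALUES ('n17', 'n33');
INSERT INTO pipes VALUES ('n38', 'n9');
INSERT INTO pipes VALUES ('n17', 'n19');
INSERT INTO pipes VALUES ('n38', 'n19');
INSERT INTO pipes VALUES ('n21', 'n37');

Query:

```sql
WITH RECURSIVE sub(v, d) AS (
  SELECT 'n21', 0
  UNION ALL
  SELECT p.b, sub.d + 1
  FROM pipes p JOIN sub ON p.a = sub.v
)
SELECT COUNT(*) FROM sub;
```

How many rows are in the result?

Base: (n21, d=0).
Iteration 1: edges from {n21} -> (n13, d=1), (n26, d=1), (n37, d=1), (n9, d=1).
Iteration 2: edges from {n13,n26,n37,n9} -> (n13, d=2), (n37, d=2).
Iteration 3: no outgoing edges from {n13,n37}; recursion stops.
Total rows emitted: 7.

7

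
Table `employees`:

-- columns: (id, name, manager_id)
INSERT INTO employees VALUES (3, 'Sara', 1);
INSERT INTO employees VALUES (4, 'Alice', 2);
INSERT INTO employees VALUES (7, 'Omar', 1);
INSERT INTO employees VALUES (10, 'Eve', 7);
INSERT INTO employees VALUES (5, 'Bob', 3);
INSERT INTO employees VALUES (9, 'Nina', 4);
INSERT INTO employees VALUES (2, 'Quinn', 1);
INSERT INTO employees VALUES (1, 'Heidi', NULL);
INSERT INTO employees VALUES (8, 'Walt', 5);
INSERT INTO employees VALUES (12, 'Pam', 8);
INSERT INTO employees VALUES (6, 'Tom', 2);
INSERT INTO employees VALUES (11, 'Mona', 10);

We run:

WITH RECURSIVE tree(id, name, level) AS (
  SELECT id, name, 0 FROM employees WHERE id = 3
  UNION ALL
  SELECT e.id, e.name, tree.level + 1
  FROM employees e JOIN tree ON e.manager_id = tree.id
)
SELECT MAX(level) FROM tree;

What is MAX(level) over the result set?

3

Base: id=3 (Sara) at level 0.
Iteration 1: rows with manager_id in {3} -> Bob (id 5, level 1).
Iteration 2: rows with manager_id in {5} -> Walt (id 8, level 2).
Iteration 3: rows with manager_id in {8} -> Pam (id 12, level 3).
Iteration 4: no rows with manager_id in {12}; recursion stops.
level values: 0, 1, 2, 3; the maximum is 3.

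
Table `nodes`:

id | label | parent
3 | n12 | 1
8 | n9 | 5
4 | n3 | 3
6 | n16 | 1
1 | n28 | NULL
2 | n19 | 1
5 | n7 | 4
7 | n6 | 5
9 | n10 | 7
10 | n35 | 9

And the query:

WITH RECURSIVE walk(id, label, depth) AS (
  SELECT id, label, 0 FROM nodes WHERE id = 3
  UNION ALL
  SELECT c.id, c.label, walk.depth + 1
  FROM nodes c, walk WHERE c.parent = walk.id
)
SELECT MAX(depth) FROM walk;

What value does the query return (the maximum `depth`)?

Base: id=3 (n12) at depth 0.
Iteration 1: rows with parent in {3} -> n3 (id 4, depth 1).
Iteration 2: rows with parent in {4} -> n7 (id 5, depth 2).
Iteration 3: rows with parent in {5} -> n6 (id 7, depth 3), n9 (id 8, depth 3).
Iteration 4: rows with parent in {7,8} -> n10 (id 9, depth 4).
Iteration 5: rows with parent in {9} -> n35 (id 10, depth 5).
Iteration 6: no rows with parent in {10}; recursion stops.
depth values: 0, 1, 2, 3, 3, 4, 5; the maximum is 5.

5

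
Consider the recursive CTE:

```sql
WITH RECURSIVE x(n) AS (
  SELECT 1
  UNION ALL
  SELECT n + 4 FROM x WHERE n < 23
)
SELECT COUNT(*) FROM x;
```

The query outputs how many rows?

Base: n=1.
Iteration 1: 1 < 23 holds -> n = 1 + 4 = 5.
Iteration 2: 5 < 23 holds -> n = 5 + 4 = 9.
Iteration 3: 9 < 23 holds -> n = 9 + 4 = 13.
Iteration 4: 13 < 23 holds -> n = 13 + 4 = 17.
Iteration 5: 17 < 23 holds -> n = 17 + 4 = 21.
Iteration 6: 21 < 23 holds -> n = 21 + 4 = 25.
Iteration 7: 25 < 23 fails; recursion stops.
Total rows emitted: 7.

7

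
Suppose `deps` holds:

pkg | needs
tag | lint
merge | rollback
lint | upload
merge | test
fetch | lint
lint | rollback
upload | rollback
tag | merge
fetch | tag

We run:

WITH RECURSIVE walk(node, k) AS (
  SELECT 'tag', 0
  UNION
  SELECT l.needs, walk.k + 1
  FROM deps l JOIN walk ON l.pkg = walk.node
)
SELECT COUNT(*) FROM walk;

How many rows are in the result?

Base: (tag, k=0).
Iteration 1: edges from {tag} -> (lint, k=1), (merge, k=1).
Iteration 2: edges from {lint,merge} -> (rollback, k=2), (test, k=2), (upload, k=2). [UNION drops 1 duplicate row(s)]
Iteration 3: edges from {rollback,test,upload} -> (rollback, k=3).
Iteration 4: no outgoing edges from {rollback}; recursion stops.
Total rows emitted: 7.

7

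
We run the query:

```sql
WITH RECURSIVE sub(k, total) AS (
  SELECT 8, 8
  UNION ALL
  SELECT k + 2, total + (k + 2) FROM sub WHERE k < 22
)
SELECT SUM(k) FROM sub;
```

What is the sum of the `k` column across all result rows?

120

Base: k=8, total=8.
Iteration 1: 8 < 22 holds -> k = 8 + 2 = 10, total = 8 + 10 = 18.
Iteration 2: 10 < 22 holds -> k = 10 + 2 = 12, total = 18 + 12 = 30.
Iteration 3: 12 < 22 holds -> k = 12 + 2 = 14, total = 30 + 14 = 44.
Iteration 4: 14 < 22 holds -> k = 14 + 2 = 16, total = 44 + 16 = 60.
Iteration 5: 16 < 22 holds -> k = 16 + 2 = 18, total = 60 + 18 = 78.
Iteration 6: 18 < 22 holds -> k = 18 + 2 = 20, total = 78 + 20 = 98.
Iteration 7: 20 < 22 holds -> k = 20 + 2 = 22, total = 98 + 22 = 120.
Iteration 8: 22 < 22 fails; recursion stops.
SUM(k) = 8 + 10 + 12 + 14 + 16 + 18 + 20 + 22 = 120.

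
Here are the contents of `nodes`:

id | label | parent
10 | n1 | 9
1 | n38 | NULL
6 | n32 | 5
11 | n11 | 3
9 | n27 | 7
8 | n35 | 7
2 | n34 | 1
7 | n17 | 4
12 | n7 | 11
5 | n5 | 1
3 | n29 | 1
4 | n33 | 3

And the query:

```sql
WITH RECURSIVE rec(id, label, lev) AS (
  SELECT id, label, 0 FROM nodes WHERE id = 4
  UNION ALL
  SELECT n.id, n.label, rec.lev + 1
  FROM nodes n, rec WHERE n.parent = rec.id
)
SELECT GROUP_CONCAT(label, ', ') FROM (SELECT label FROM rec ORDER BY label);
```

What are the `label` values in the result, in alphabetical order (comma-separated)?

n1, n17, n27, n33, n35

Base: id=4 (n33) at lev 0.
Iteration 1: rows with parent in {4} -> n17 (id 7, lev 1).
Iteration 2: rows with parent in {7} -> n35 (id 8, lev 2), n27 (id 9, lev 2).
Iteration 3: rows with parent in {8,9} -> n1 (id 10, lev 3).
Iteration 4: no rows with parent in {10}; recursion stops.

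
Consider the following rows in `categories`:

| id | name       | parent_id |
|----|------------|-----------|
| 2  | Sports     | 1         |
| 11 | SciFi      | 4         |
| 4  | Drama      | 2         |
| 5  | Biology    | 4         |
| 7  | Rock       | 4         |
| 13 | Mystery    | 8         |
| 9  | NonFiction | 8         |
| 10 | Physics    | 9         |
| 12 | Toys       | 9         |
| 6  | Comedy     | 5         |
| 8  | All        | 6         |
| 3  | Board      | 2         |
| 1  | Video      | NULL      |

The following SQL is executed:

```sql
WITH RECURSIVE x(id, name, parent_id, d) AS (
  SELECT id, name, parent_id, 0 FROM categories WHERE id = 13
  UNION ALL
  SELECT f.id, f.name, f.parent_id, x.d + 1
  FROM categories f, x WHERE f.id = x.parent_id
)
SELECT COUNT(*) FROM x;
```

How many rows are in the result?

7

Base: id=13 (Mystery), parent_id=8, d 0.
Iteration 1: join on id=8 -> All (id 8, parent_id=6, d 1).
Iteration 2: join on id=6 -> Comedy (id 6, parent_id=5, d 2).
Iteration 3: join on id=5 -> Biology (id 5, parent_id=4, d 3).
Iteration 4: join on id=4 -> Drama (id 4, parent_id=2, d 4).
Iteration 5: join on id=2 -> Sports (id 2, parent_id=1, d 5).
Iteration 6: join on id=1 -> Video (id 1, parent_id=NULL, d 6).
Iteration 7: parent_id is NULL; no match; recursion stops.
Total rows emitted: 7.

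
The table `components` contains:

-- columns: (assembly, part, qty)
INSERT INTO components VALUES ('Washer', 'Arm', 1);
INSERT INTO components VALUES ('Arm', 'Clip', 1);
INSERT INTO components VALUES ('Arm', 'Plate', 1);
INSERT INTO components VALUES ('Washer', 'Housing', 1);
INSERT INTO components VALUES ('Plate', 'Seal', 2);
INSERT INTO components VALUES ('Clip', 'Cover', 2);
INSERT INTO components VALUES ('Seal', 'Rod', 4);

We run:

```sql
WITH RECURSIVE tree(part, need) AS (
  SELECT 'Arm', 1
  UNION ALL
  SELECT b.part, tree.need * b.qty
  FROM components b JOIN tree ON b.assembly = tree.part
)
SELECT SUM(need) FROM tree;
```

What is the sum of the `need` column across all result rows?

15

Base: (Arm, need=1).
Iteration 1: components of {Arm} -> Clip = 1*1 = 1, Plate = 1*1 = 1.
Iteration 2: components of {Clip,Plate} -> Cover = 1*2 = 2, Seal = 1*2 = 2.
Iteration 3: components of {Cover,Seal} -> Rod = 2*4 = 8.
Iteration 4: no further components; recursion stops.
SUM(need) = 1 + 1 + 1 + 2 + 2 + 8 = 15.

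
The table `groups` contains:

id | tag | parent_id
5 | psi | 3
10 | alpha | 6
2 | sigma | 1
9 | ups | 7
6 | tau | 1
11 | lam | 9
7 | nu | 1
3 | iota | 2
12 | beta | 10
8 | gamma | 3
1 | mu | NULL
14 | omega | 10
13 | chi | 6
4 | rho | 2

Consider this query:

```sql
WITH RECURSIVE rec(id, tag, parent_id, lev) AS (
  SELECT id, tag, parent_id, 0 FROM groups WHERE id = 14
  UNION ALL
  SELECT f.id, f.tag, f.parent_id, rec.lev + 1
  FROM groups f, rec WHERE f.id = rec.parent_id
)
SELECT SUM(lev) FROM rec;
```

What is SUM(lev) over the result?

Base: id=14 (omega), parent_id=10, lev 0.
Iteration 1: join on id=10 -> alpha (id 10, parent_id=6, lev 1).
Iteration 2: join on id=6 -> tau (id 6, parent_id=1, lev 2).
Iteration 3: join on id=1 -> mu (id 1, parent_id=NULL, lev 3).
Iteration 4: parent_id is NULL; no match; recursion stops.
SUM(lev) = 0 + 1 + 2 + 3 = 6.

6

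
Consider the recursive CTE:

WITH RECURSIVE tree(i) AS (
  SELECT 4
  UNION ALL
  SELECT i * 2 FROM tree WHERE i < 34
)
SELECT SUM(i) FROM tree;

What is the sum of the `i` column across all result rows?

Base: i=4.
Iteration 1: 4 < 34 holds -> i = 4 * 2 = 8.
Iteration 2: 8 < 34 holds -> i = 8 * 2 = 16.
Iteration 3: 16 < 34 holds -> i = 16 * 2 = 32.
Iteration 4: 32 < 34 holds -> i = 32 * 2 = 64.
Iteration 5: 64 < 34 fails; recursion stops.
SUM(i) = 4 + 8 + 16 + 32 + 64 = 124.

124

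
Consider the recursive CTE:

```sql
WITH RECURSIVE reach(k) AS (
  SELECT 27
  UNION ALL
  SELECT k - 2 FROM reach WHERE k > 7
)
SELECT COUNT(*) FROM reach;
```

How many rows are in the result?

11

Base: k=27.
Iteration 1: 27 > 7 holds -> k = 27 - 2 = 25.
Iteration 2: 25 > 7 holds -> k = 25 - 2 = 23.
Iteration 3: 23 > 7 holds -> k = 23 - 2 = 21.
Iteration 4: 21 > 7 holds -> k = 21 - 2 = 19.
Iteration 5: 19 > 7 holds -> k = 19 - 2 = 17.
Iteration 6: 17 > 7 holds -> k = 17 - 2 = 15.
Iteration 7: 15 > 7 holds -> k = 15 - 2 = 13.
Iteration 8: 13 > 7 holds -> k = 13 - 2 = 11.
Iteration 9: 11 > 7 holds -> k = 11 - 2 = 9.
Iteration 10: 9 > 7 holds -> k = 9 - 2 = 7.
Iteration 11: 7 > 7 fails; recursion stops.
Total rows emitted: 11.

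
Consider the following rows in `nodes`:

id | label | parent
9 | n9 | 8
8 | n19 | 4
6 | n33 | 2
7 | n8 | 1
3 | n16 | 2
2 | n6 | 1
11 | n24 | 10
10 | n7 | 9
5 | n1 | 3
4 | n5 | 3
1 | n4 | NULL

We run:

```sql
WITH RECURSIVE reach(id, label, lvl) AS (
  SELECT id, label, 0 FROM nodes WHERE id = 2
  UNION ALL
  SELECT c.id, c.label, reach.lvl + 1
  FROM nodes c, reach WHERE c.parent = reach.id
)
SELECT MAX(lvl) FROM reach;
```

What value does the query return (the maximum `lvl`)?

Base: id=2 (n6) at lvl 0.
Iteration 1: rows with parent in {2} -> n16 (id 3, lvl 1), n33 (id 6, lvl 1).
Iteration 2: rows with parent in {3,6} -> n5 (id 4, lvl 2), n1 (id 5, lvl 2).
Iteration 3: rows with parent in {4,5} -> n19 (id 8, lvl 3).
Iteration 4: rows with parent in {8} -> n9 (id 9, lvl 4).
Iteration 5: rows with parent in {9} -> n7 (id 10, lvl 5).
Iteration 6: rows with parent in {10} -> n24 (id 11, lvl 6).
Iteration 7: no rows with parent in {11}; recursion stops.
lvl values: 0, 1, 1, 2, 2, 3, 4, 5, 6; the maximum is 6.

6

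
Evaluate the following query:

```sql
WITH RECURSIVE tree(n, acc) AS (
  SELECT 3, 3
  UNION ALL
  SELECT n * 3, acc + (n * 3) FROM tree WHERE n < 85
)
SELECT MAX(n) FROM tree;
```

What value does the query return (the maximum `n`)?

Base: n=3, acc=3.
Iteration 1: 3 < 85 holds -> n = 3 * 3 = 9, acc = 3 + 9 = 12.
Iteration 2: 9 < 85 holds -> n = 9 * 3 = 27, acc = 12 + 27 = 39.
Iteration 3: 27 < 85 holds -> n = 27 * 3 = 81, acc = 39 + 81 = 120.
Iteration 4: 81 < 85 holds -> n = 81 * 3 = 243, acc = 120 + 243 = 363.
Iteration 5: 243 < 85 fails; recursion stops.
n values: 3, 9, 27, 81, 243; the maximum is 243.

243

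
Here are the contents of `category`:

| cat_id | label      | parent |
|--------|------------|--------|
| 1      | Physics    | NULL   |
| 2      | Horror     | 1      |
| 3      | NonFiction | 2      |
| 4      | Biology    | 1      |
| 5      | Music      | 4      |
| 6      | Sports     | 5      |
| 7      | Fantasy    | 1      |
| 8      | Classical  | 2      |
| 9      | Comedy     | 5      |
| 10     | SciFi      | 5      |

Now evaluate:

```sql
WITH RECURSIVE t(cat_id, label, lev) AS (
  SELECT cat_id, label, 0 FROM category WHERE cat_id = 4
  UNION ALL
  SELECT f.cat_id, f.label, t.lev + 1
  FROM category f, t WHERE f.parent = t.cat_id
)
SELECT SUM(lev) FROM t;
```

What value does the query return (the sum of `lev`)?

7

Base: cat_id=4 (Biology) at lev 0.
Iteration 1: rows with parent in {4} -> Music (id 5, lev 1).
Iteration 2: rows with parent in {5} -> Sports (id 6, lev 2), Comedy (id 9, lev 2), SciFi (id 10, lev 2).
Iteration 3: no rows with parent in {6,9,10}; recursion stops.
SUM(lev) = 0 + 1 + 2 + 2 + 2 = 7.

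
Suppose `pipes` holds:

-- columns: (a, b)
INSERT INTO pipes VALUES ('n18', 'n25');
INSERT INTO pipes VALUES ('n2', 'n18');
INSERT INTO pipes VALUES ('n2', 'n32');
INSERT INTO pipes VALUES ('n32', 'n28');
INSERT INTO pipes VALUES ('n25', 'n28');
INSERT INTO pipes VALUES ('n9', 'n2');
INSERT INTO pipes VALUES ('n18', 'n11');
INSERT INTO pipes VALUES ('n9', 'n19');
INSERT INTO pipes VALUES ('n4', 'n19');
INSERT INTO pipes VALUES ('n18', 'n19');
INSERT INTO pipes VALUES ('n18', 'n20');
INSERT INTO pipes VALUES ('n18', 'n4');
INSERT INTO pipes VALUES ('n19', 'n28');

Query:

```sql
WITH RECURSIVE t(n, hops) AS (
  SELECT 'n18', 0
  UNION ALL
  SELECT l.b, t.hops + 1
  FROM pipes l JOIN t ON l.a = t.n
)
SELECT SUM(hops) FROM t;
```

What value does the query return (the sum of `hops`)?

14

Base: (n18, hops=0).
Iteration 1: edges from {n18} -> (n11, hops=1), (n19, hops=1), (n20, hops=1), (n25, hops=1), (n4, hops=1).
Iteration 2: edges from {n11,n19,n20,n25,n4} -> (n19, hops=2), (n28, hops=2) x2. [UNION ALL keeps all 3 new rows, including repeats]
Iteration 3: edges from {n19,n28} -> (n28, hops=3).
Iteration 4: no outgoing edges from {n28}; recursion stops.
SUM(hops) = 0 + 1 + 1 + 1 + 1 + 1 + 2 + 2 + 2 + 3 = 14.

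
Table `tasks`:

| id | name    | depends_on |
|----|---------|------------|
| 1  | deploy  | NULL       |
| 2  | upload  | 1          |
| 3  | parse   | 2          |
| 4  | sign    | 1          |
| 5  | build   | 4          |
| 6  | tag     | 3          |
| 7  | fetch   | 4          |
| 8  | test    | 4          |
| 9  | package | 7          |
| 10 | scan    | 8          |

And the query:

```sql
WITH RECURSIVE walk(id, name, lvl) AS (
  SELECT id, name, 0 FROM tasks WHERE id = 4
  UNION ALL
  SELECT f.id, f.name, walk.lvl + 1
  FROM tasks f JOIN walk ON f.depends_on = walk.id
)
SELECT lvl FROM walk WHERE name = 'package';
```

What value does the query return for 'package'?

2

Base: id=4 (sign) at lvl 0.
Iteration 1: rows with depends_on in {4} -> build (id 5, lvl 1), fetch (id 7, lvl 1), test (id 8, lvl 1).
Iteration 2: rows with depends_on in {5,7,8} -> package (id 9, lvl 2), scan (id 10, lvl 2).
Iteration 3: no rows with depends_on in {9,10}; recursion stops.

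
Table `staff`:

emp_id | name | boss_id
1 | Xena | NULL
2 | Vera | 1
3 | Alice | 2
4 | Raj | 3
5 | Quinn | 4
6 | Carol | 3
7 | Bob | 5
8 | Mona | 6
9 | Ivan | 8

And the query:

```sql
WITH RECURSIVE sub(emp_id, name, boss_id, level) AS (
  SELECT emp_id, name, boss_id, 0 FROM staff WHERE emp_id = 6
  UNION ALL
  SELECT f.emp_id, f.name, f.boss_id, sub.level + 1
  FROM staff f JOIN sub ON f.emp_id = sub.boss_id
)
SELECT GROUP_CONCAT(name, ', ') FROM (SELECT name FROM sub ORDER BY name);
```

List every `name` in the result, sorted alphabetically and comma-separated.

Base: emp_id=6 (Carol), boss_id=3, level 0.
Iteration 1: join on emp_id=3 -> Alice (id 3, boss_id=2, level 1).
Iteration 2: join on emp_id=2 -> Vera (id 2, boss_id=1, level 2).
Iteration 3: join on emp_id=1 -> Xena (id 1, boss_id=NULL, level 3).
Iteration 4: boss_id is NULL; no match; recursion stops.

Alice, Carol, Vera, Xena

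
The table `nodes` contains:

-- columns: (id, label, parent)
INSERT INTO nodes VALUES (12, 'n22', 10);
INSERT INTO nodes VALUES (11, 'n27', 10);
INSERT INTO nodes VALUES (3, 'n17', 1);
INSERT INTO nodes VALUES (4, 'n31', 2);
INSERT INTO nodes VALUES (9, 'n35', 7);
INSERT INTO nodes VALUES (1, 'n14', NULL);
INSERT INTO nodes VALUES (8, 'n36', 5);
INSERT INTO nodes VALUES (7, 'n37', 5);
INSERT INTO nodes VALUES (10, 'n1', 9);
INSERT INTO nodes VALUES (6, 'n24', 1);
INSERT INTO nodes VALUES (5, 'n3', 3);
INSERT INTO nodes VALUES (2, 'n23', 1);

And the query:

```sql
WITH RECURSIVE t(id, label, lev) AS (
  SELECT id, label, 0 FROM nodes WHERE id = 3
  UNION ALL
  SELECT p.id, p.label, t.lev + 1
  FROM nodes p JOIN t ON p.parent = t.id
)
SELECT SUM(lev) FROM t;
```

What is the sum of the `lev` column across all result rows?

Base: id=3 (n17) at lev 0.
Iteration 1: rows with parent in {3} -> n3 (id 5, lev 1).
Iteration 2: rows with parent in {5} -> n37 (id 7, lev 2), n36 (id 8, lev 2).
Iteration 3: rows with parent in {7,8} -> n35 (id 9, lev 3).
Iteration 4: rows with parent in {9} -> n1 (id 10, lev 4).
Iteration 5: rows with parent in {10} -> n27 (id 11, lev 5), n22 (id 12, lev 5).
Iteration 6: no rows with parent in {11,12}; recursion stops.
SUM(lev) = 0 + 1 + 2 + 2 + 3 + 4 + 5 + 5 = 22.

22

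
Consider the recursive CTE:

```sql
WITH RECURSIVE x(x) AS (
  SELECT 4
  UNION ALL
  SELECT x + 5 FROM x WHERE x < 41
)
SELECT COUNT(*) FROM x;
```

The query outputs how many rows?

Base: x=4.
Iteration 1: 4 < 41 holds -> x = 4 + 5 = 9.
Iteration 2: 9 < 41 holds -> x = 9 + 5 = 14.
Iteration 3: 14 < 41 holds -> x = 14 + 5 = 19.
Iteration 4: 19 < 41 holds -> x = 19 + 5 = 24.
Iteration 5: 24 < 41 holds -> x = 24 + 5 = 29.
Iteration 6: 29 < 41 holds -> x = 29 + 5 = 34.
Iteration 7: 34 < 41 holds -> x = 34 + 5 = 39.
Iteration 8: 39 < 41 holds -> x = 39 + 5 = 44.
Iteration 9: 44 < 41 fails; recursion stops.
Total rows emitted: 9.

9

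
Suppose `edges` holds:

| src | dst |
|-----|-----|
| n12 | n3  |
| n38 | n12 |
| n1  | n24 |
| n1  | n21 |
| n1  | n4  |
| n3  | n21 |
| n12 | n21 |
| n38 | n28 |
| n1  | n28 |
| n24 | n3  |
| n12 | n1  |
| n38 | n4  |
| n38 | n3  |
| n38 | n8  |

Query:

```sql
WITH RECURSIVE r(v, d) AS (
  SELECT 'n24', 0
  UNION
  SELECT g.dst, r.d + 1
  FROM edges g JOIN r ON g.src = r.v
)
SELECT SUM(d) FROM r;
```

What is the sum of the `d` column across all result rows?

Base: (n24, d=0).
Iteration 1: edges from {n24} -> (n3, d=1).
Iteration 2: edges from {n3} -> (n21, d=2).
Iteration 3: no outgoing edges from {n21}; recursion stops.
SUM(d) = 0 + 1 + 2 = 3.

3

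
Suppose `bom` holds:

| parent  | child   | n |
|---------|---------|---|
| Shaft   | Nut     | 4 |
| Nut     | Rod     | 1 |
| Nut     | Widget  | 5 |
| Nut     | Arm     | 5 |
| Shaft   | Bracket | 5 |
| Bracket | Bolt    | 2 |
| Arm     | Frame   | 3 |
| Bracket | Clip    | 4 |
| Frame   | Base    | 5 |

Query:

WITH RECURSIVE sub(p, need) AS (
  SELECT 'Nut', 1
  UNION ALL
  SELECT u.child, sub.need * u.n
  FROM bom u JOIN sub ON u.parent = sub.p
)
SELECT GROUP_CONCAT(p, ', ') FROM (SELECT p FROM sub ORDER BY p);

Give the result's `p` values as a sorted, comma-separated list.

Base: (Nut, need=1).
Iteration 1: components of {Nut} -> Arm = 1*5 = 5, Rod = 1*1 = 1, Widget = 1*5 = 5.
Iteration 2: components of {Arm,Rod,Widget} -> Frame = 5*3 = 15.
Iteration 3: components of {Frame} -> Base = 15*5 = 75.
Iteration 4: no further components; recursion stops.

Arm, Base, Frame, Nut, Rod, Widget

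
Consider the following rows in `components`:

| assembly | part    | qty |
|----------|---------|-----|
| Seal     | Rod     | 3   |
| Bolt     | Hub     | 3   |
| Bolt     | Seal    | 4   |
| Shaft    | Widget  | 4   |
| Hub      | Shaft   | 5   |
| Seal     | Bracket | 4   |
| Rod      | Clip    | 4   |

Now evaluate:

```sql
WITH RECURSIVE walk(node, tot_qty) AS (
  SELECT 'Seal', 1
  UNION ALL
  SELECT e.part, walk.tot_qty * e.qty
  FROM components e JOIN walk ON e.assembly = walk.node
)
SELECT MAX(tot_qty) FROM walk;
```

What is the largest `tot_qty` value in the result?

12

Base: (Seal, tot_qty=1).
Iteration 1: components of {Seal} -> Bracket = 1*4 = 4, Rod = 1*3 = 3.
Iteration 2: components of {Bracket,Rod} -> Clip = 3*4 = 12.
Iteration 3: no further components; recursion stops.
tot_qty values: 1, 3, 4, 12; the maximum is 12.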